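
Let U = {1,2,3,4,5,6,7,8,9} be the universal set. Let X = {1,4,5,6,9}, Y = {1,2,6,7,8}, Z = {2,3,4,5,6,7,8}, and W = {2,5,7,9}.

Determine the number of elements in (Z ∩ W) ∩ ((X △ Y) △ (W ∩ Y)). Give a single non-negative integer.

Z ∩ W = {2,5,7}
X △ Y = {2,4,5,7,8,9}
W ∩ Y = {2,7}
(X △ Y) △ (W ∩ Y) = {4,5,8,9}
(Z ∩ W) ∩ ((X △ Y) △ (W ∩ Y)) = {5}
|(Z ∩ W) ∩ ((X △ Y) △ (W ∩ Y))| = 1

1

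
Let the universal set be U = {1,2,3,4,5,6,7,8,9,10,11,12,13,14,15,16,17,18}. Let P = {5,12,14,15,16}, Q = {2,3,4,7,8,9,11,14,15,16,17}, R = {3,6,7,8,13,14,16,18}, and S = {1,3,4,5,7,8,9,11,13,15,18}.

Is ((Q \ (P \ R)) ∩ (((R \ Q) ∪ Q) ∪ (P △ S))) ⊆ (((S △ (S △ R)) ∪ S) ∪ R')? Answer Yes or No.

Yes

P \ R = {5,12,15}
Q \ (P \ R) = {2,3,4,7,8,9,11,14,16,17}
R \ Q = {6,13,18}
(R \ Q) ∪ Q = {2,3,4,6,7,8,9,11,13,14,15,16,17,18}
P △ S = {1,3,4,7,8,9,11,12,13,14,16,18}
((R \ Q) ∪ Q) ∪ (P △ S) = {1,2,3,4,6,7,8,9,11,12,13,14,15,16,17,18}
(Q \ (P \ R)) ∩ (((R \ Q) ∪ Q) ∪ (P △ S)) = {2,3,4,7,8,9,11,14,16,17}
S △ R = {1,4,5,6,9,11,14,15,16}
S △ (S △ R) = {3,6,7,8,13,14,16,18}
(S △ (S △ R)) ∪ S = {1,3,4,5,6,7,8,9,11,13,14,15,16,18}
R' = {1,2,4,5,9,10,11,12,15,17}
((S △ (S △ R)) ∪ S) ∪ R' = {1,2,3,4,5,6,7,8,9,10,11,12,13,14,15,16,17,18}
Every element of {2,3,4,7,8,9,11,14,16,17} is in {1,2,3,4,5,6,7,8,9,10,11,12,13,14,15,16,17,18}, so (Q \ (P \ R)) ∩ (((R \ Q) ∪ Q) ∪ (P △ S)) ⊆ ((S △ (S △ R)) ∪ S) ∪ R'.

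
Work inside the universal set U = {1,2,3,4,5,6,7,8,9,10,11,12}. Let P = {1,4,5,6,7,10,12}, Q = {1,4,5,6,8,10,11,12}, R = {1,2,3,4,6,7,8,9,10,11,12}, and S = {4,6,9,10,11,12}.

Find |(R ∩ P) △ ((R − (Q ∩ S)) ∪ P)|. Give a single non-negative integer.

5

R ∩ P = {1,4,6,7,10,12}
Q ∩ S = {4,6,10,11,12}
R − (Q ∩ S) = {1,2,3,7,8,9}
(R − (Q ∩ S)) ∪ P = {1,2,3,4,5,6,7,8,9,10,12}
(R ∩ P) △ ((R − (Q ∩ S)) ∪ P) = {2,3,5,8,9}
|(R ∩ P) △ ((R − (Q ∩ S)) ∪ P)| = 5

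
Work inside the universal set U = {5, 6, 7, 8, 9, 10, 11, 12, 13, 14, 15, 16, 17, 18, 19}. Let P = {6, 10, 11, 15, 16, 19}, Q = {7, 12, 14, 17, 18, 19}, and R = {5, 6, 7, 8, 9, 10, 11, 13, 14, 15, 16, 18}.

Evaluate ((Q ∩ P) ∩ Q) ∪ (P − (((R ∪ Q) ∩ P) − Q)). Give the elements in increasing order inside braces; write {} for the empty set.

{19}

Q ∩ P = {19}
(Q ∩ P) ∩ Q = {19}
R ∪ Q = {5, 6, 7, 8, 9, 10, 11, 12, 13, 14, 15, 16, 17, 18, 19}
(R ∪ Q) ∩ P = {6, 10, 11, 15, 16, 19}
((R ∪ Q) ∩ P) − Q = {6, 10, 11, 15, 16}
P − (((R ∪ Q) ∩ P) − Q) = {19}
((Q ∩ P) ∩ Q) ∪ (P − (((R ∪ Q) ∩ P) − Q)) = {19}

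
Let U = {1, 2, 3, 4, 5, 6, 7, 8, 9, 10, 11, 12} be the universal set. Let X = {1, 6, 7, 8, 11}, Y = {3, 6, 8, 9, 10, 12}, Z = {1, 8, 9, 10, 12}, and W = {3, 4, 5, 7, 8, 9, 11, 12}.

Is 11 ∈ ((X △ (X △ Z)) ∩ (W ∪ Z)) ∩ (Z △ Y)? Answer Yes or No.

No

11 ∈ X and 11 ∉ Z, so 11 ∈ X △ Z
11 ∈ X and 11 ∈ (X △ Z), so 11 ∉ X △ (X △ Z)
11 ∈ W and 11 ∉ Z, so 11 ∈ W ∪ Z
11 ∉ (X △ (X △ Z)) and 11 ∈ (W ∪ Z), so 11 ∉ (X △ (X △ Z)) ∩ (W ∪ Z)
11 ∉ Z and 11 ∉ Y, so 11 ∉ Z △ Y
11 ∉ ((X △ (X △ Z)) ∩ (W ∪ Z)) and 11 ∉ (Z △ Y), so 11 ∉ ((X △ (X △ Z)) ∩ (W ∪ Z)) ∩ (Z △ Y)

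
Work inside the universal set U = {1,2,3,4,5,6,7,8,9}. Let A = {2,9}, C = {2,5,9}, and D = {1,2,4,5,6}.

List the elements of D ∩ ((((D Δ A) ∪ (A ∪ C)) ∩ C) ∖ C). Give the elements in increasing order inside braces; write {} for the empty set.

D Δ A = {1,4,5,6,9}
A ∪ C = {2,5,9}
(D Δ A) ∪ (A ∪ C) = {1,2,4,5,6,9}
((D Δ A) ∪ (A ∪ C)) ∩ C = {2,5,9}
(((D Δ A) ∪ (A ∪ C)) ∩ C) ∖ C = {}
D ∩ ((((D Δ A) ∪ (A ∪ C)) ∩ C) ∖ C) = {}

{}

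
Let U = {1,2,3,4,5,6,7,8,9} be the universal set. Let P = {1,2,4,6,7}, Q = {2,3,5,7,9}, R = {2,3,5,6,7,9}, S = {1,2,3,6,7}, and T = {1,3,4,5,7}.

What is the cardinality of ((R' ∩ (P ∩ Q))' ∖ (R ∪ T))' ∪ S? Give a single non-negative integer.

R' = {1,4,8}
P ∩ Q = {2,7}
R' ∩ (P ∩ Q) = {}
(R' ∩ (P ∩ Q))' = {1,2,3,4,5,6,7,8,9}
R ∪ T = {1,2,3,4,5,6,7,9}
(R' ∩ (P ∩ Q))' ∖ (R ∪ T) = {8}
((R' ∩ (P ∩ Q))' ∖ (R ∪ T))' = {1,2,3,4,5,6,7,9}
((R' ∩ (P ∩ Q))' ∖ (R ∪ T))' ∪ S = {1,2,3,4,5,6,7,9}
|((R' ∩ (P ∩ Q))' ∖ (R ∪ T))' ∪ S| = 8

8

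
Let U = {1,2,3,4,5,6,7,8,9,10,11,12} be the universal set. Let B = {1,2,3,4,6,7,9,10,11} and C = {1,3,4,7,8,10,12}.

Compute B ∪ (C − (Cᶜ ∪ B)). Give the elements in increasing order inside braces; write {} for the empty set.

{1,2,3,4,6,7,8,9,10,11,12}

Cᶜ = {2,5,6,9,11}
Cᶜ ∪ B = {1,2,3,4,5,6,7,9,10,11}
C − (Cᶜ ∪ B) = {8,12}
B ∪ (C − (Cᶜ ∪ B)) = {1,2,3,4,6,7,8,9,10,11,12}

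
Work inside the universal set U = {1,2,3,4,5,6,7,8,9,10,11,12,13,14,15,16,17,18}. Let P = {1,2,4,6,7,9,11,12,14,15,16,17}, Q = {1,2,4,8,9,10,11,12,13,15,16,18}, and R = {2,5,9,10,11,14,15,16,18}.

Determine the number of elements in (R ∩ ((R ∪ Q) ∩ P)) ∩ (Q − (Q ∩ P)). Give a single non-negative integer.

0

R ∪ Q = {1,2,4,5,8,9,10,11,12,13,14,15,16,18}
(R ∪ Q) ∩ P = {1,2,4,9,11,12,14,15,16}
R ∩ ((R ∪ Q) ∩ P) = {2,9,11,14,15,16}
Q ∩ P = {1,2,4,9,11,12,15,16}
Q − (Q ∩ P) = {8,10,13,18}
(R ∩ ((R ∪ Q) ∩ P)) ∩ (Q − (Q ∩ P)) = {}
|(R ∩ ((R ∪ Q) ∩ P)) ∩ (Q − (Q ∩ P))| = 0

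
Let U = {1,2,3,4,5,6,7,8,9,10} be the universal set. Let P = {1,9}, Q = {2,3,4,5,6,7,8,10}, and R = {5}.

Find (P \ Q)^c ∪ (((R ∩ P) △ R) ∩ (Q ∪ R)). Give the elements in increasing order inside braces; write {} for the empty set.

P \ Q = {1,9}
(P \ Q)^c = {2,3,4,5,6,7,8,10}
R ∩ P = {}
(R ∩ P) △ R = {5}
Q ∪ R = {2,3,4,5,6,7,8,10}
((R ∩ P) △ R) ∩ (Q ∪ R) = {5}
(P \ Q)^c ∪ (((R ∩ P) △ R) ∩ (Q ∪ R)) = {2,3,4,5,6,7,8,10}

{2,3,4,5,6,7,8,10}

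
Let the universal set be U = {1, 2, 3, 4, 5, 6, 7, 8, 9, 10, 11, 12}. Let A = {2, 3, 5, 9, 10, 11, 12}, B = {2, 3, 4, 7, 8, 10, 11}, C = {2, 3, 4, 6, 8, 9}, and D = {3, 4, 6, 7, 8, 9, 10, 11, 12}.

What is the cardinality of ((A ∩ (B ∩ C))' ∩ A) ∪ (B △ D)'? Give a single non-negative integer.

B ∩ C = {2, 3, 4, 8}
A ∩ (B ∩ C) = {2, 3}
(A ∩ (B ∩ C))' = {1, 4, 5, 6, 7, 8, 9, 10, 11, 12}
(A ∩ (B ∩ C))' ∩ A = {5, 9, 10, 11, 12}
B △ D = {2, 6, 9, 12}
(B △ D)' = {1, 3, 4, 5, 7, 8, 10, 11}
((A ∩ (B ∩ C))' ∩ A) ∪ (B △ D)' = {1, 3, 4, 5, 7, 8, 9, 10, 11, 12}
|((A ∩ (B ∩ C))' ∩ A) ∪ (B △ D)'| = 10

10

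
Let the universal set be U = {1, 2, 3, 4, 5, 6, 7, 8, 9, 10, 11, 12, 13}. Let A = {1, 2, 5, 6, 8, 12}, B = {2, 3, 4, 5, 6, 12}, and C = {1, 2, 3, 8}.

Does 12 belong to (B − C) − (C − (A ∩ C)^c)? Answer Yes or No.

12 ∈ B and 12 ∉ C, so 12 ∈ B − C
12 ∈ A and 12 ∉ C, so 12 ∉ A ∩ C
12 ∈ (A ∩ C)^c since 12 ∉ (A ∩ C)
12 ∉ C and 12 ∈ (A ∩ C)^c, so 12 ∉ C − (A ∩ C)^c
12 ∈ (B − C) and 12 ∉ (C − (A ∩ C)^c), so 12 ∈ (B − C) − (C − (A ∩ C)^c)

Yes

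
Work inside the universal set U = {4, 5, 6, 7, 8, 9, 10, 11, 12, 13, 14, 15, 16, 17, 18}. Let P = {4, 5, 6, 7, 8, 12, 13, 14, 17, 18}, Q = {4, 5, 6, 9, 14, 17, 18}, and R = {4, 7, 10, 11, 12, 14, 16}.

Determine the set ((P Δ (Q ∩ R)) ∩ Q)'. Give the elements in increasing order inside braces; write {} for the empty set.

{4, 7, 8, 9, 10, 11, 12, 13, 14, 15, 16}

Q ∩ R = {4, 14}
P Δ (Q ∩ R) = {5, 6, 7, 8, 12, 13, 17, 18}
(P Δ (Q ∩ R)) ∩ Q = {5, 6, 17, 18}
((P Δ (Q ∩ R)) ∩ Q)' = {4, 7, 8, 9, 10, 11, 12, 13, 14, 15, 16}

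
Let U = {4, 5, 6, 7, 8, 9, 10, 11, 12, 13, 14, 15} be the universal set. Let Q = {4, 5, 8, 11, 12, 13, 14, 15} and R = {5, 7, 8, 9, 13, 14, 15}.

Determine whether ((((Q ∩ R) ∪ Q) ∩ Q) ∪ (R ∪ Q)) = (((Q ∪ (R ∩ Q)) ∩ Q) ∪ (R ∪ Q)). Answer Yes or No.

Q ∩ R = {5, 8, 13, 14, 15}
(Q ∩ R) ∪ Q = {4, 5, 8, 11, 12, 13, 14, 15}
((Q ∩ R) ∪ Q) ∩ Q = {4, 5, 8, 11, 12, 13, 14, 15}
R ∪ Q = {4, 5, 7, 8, 9, 11, 12, 13, 14, 15}
(((Q ∩ R) ∪ Q) ∩ Q) ∪ (R ∪ Q) = {4, 5, 7, 8, 9, 11, 12, 13, 14, 15}
R ∩ Q = {5, 8, 13, 14, 15}
Q ∪ (R ∩ Q) = {4, 5, 8, 11, 12, 13, 14, 15}
(Q ∪ (R ∩ Q)) ∩ Q = {4, 5, 8, 11, 12, 13, 14, 15}
((Q ∪ (R ∩ Q)) ∩ Q) ∪ (R ∪ Q) = {4, 5, 7, 8, 9, 11, 12, 13, 14, 15}
Both equal {4, 5, 7, 8, 9, 11, 12, 13, 14, 15}, so (((Q ∩ R) ∪ Q) ∩ Q) ∪ (R ∪ Q) = ((Q ∪ (R ∩ Q)) ∩ Q) ∪ (R ∪ Q).

Yes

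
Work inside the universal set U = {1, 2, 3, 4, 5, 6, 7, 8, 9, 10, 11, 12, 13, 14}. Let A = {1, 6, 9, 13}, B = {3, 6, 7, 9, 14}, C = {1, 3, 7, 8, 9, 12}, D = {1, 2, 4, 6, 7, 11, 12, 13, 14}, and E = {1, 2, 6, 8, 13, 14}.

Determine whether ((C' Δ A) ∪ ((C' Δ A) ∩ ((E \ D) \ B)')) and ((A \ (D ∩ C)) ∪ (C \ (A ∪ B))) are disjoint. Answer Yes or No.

No

C' = {2, 4, 5, 6, 10, 11, 13, 14}
C' Δ A = {1, 2, 4, 5, 9, 10, 11, 14}
E \ D = {8}
(E \ D) \ B = {8}
((E \ D) \ B)' = {1, 2, 3, 4, 5, 6, 7, 9, 10, 11, 12, 13, 14}
(C' Δ A) ∩ ((E \ D) \ B)' = {1, 2, 4, 5, 9, 10, 11, 14}
(C' Δ A) ∪ ((C' Δ A) ∩ ((E \ D) \ B)') = {1, 2, 4, 5, 9, 10, 11, 14}
D ∩ C = {1, 7, 12}
A \ (D ∩ C) = {6, 9, 13}
A ∪ B = {1, 3, 6, 7, 9, 13, 14}
C \ (A ∪ B) = {8, 12}
(A \ (D ∩ C)) ∪ (C \ (A ∪ B)) = {6, 8, 9, 12, 13}
9 lies in both, so they are not disjoint.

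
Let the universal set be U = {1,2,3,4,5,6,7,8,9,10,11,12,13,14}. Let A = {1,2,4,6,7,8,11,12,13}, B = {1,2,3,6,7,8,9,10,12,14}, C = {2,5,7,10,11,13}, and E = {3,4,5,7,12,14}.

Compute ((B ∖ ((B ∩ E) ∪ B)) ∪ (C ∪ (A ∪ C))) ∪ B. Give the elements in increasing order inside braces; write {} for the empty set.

{1,2,3,4,5,6,7,8,9,10,11,12,13,14}

B ∩ E = {3,7,12,14}
(B ∩ E) ∪ B = {1,2,3,6,7,8,9,10,12,14}
B ∖ ((B ∩ E) ∪ B) = {}
A ∪ C = {1,2,4,5,6,7,8,10,11,12,13}
C ∪ (A ∪ C) = {1,2,4,5,6,7,8,10,11,12,13}
(B ∖ ((B ∩ E) ∪ B)) ∪ (C ∪ (A ∪ C)) = {1,2,4,5,6,7,8,10,11,12,13}
((B ∖ ((B ∩ E) ∪ B)) ∪ (C ∪ (A ∪ C))) ∪ B = {1,2,3,4,5,6,7,8,9,10,11,12,13,14}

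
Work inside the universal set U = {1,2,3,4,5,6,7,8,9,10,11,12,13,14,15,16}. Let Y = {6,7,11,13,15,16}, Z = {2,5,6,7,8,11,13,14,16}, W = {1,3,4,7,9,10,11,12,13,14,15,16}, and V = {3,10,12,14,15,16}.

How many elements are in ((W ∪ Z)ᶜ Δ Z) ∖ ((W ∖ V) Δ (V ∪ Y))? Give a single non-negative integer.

6

W ∪ Z = {1,2,3,4,5,6,7,8,9,10,11,12,13,14,15,16}
(W ∪ Z)ᶜ = {}
(W ∪ Z)ᶜ Δ Z = {2,5,6,7,8,11,13,14,16}
W ∖ V = {1,4,7,9,11,13}
V ∪ Y = {3,6,7,10,11,12,13,14,15,16}
(W ∖ V) Δ (V ∪ Y) = {1,3,4,6,9,10,12,14,15,16}
((W ∪ Z)ᶜ Δ Z) ∖ ((W ∖ V) Δ (V ∪ Y)) = {2,5,7,8,11,13}
|((W ∪ Z)ᶜ Δ Z) ∖ ((W ∖ V) Δ (V ∪ Y))| = 6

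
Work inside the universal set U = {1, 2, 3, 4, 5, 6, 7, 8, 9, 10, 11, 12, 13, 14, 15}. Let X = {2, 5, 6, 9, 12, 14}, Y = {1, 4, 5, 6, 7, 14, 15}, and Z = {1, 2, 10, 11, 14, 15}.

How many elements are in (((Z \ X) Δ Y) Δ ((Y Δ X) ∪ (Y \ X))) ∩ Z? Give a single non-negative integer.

Z \ X = {1, 10, 11, 15}
(Z \ X) Δ Y = {4, 5, 6, 7, 10, 11, 14}
Y Δ X = {1, 2, 4, 7, 9, 12, 15}
Y \ X = {1, 4, 7, 15}
(Y Δ X) ∪ (Y \ X) = {1, 2, 4, 7, 9, 12, 15}
((Z \ X) Δ Y) Δ ((Y Δ X) ∪ (Y \ X)) = {1, 2, 5, 6, 9, 10, 11, 12, 14, 15}
(((Z \ X) Δ Y) Δ ((Y Δ X) ∪ (Y \ X))) ∩ Z = {1, 2, 10, 11, 14, 15}
|(((Z \ X) Δ Y) Δ ((Y Δ X) ∪ (Y \ X))) ∩ Z| = 6

6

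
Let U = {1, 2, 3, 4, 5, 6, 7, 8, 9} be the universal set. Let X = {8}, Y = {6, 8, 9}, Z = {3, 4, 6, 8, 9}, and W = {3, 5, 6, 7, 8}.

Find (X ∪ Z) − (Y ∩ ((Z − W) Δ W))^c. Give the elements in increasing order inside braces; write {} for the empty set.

{6, 8, 9}

X ∪ Z = {3, 4, 6, 8, 9}
Z − W = {4, 9}
(Z − W) Δ W = {3, 4, 5, 6, 7, 8, 9}
Y ∩ ((Z − W) Δ W) = {6, 8, 9}
(Y ∩ ((Z − W) Δ W))^c = {1, 2, 3, 4, 5, 7}
(X ∪ Z) − (Y ∩ ((Z − W) Δ W))^c = {6, 8, 9}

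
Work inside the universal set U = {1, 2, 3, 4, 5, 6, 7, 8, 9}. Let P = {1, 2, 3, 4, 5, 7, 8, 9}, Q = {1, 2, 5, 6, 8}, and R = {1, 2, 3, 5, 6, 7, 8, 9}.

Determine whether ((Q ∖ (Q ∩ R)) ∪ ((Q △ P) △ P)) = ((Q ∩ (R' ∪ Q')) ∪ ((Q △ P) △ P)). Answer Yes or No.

Yes

Q ∩ R = {1, 2, 5, 6, 8}
Q ∖ (Q ∩ R) = {}
Q △ P = {3, 4, 6, 7, 9}
(Q △ P) △ P = {1, 2, 5, 6, 8}
(Q ∖ (Q ∩ R)) ∪ ((Q △ P) △ P) = {1, 2, 5, 6, 8}
R' = {4}
Q' = {3, 4, 7, 9}
R' ∪ Q' = {3, 4, 7, 9}
Q ∩ (R' ∪ Q') = {}
(Q ∩ (R' ∪ Q')) ∪ ((Q △ P) △ P) = {1, 2, 5, 6, 8}
Both equal {1, 2, 5, 6, 8}, so (Q ∖ (Q ∩ R)) ∪ ((Q △ P) △ P) = (Q ∩ (R' ∪ Q')) ∪ ((Q △ P) △ P).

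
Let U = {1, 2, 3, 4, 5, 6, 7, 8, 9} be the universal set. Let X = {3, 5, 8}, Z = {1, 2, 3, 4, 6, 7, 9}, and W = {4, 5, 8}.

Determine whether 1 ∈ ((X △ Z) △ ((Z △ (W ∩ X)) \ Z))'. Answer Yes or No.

No

1 ∉ X and 1 ∈ Z, so 1 ∈ X △ Z
1 ∉ W and 1 ∉ X, so 1 ∉ W ∩ X
1 ∈ Z and 1 ∉ (W ∩ X), so 1 ∈ Z △ (W ∩ X)
1 ∈ (Z △ (W ∩ X)) and 1 ∈ Z, so 1 ∉ (Z △ (W ∩ X)) \ Z
1 ∈ (X △ Z) and 1 ∉ ((Z △ (W ∩ X)) \ Z), so 1 ∈ (X △ Z) △ ((Z △ (W ∩ X)) \ Z)
1 ∉ ((X △ Z) △ ((Z △ (W ∩ X)) \ Z))' since 1 ∈ ((X △ Z) △ ((Z △ (W ∩ X)) \ Z))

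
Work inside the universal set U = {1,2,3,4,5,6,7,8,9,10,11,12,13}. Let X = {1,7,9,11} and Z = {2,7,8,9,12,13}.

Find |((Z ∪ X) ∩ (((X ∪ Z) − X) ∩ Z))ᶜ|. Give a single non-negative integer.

9

Z ∪ X = {1,2,7,8,9,11,12,13}
X ∪ Z = {1,2,7,8,9,11,12,13}
(X ∪ Z) − X = {2,8,12,13}
((X ∪ Z) − X) ∩ Z = {2,8,12,13}
(Z ∪ X) ∩ (((X ∪ Z) − X) ∩ Z) = {2,8,12,13}
((Z ∪ X) ∩ (((X ∪ Z) − X) ∩ Z))ᶜ = {1,3,4,5,6,7,9,10,11}
|((Z ∪ X) ∩ (((X ∪ Z) − X) ∩ Z))ᶜ| = 9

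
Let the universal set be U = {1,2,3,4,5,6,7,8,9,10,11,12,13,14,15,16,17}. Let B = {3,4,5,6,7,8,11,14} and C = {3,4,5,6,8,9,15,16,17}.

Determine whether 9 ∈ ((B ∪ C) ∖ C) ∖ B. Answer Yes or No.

No

9 ∉ B and 9 ∈ C, so 9 ∈ B ∪ C
9 ∈ (B ∪ C) and 9 ∈ C, so 9 ∉ (B ∪ C) ∖ C
9 ∉ ((B ∪ C) ∖ C) and 9 ∉ B, so 9 ∉ ((B ∪ C) ∖ C) ∖ B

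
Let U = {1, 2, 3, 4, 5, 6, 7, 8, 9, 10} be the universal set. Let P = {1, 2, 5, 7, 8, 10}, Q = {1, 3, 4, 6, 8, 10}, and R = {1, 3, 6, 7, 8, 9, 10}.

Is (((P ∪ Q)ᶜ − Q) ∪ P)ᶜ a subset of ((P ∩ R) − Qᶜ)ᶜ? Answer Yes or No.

P ∪ Q = {1, 2, 3, 4, 5, 6, 7, 8, 10}
(P ∪ Q)ᶜ = {9}
(P ∪ Q)ᶜ − Q = {9}
((P ∪ Q)ᶜ − Q) ∪ P = {1, 2, 5, 7, 8, 9, 10}
(((P ∪ Q)ᶜ − Q) ∪ P)ᶜ = {3, 4, 6}
P ∩ R = {1, 7, 8, 10}
Qᶜ = {2, 5, 7, 9}
(P ∩ R) − Qᶜ = {1, 8, 10}
((P ∩ R) − Qᶜ)ᶜ = {2, 3, 4, 5, 6, 7, 9}
Every element of {3, 4, 6} is in {2, 3, 4, 5, 6, 7, 9}, so (((P ∪ Q)ᶜ − Q) ∪ P)ᶜ ⊆ ((P ∩ R) − Qᶜ)ᶜ.

Yes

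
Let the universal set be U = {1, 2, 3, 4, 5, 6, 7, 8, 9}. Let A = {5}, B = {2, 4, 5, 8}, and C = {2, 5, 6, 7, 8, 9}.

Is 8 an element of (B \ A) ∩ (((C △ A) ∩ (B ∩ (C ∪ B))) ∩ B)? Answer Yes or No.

Yes

8 ∈ B and 8 ∉ A, so 8 ∈ B \ A
8 ∈ C and 8 ∉ A, so 8 ∈ C △ A
8 ∈ C and 8 ∈ B, so 8 ∈ C ∪ B
8 ∈ B and 8 ∈ (C ∪ B), so 8 ∈ B ∩ (C ∪ B)
8 ∈ (C △ A) and 8 ∈ (B ∩ (C ∪ B)), so 8 ∈ (C △ A) ∩ (B ∩ (C ∪ B))
8 ∈ ((C △ A) ∩ (B ∩ (C ∪ B))) and 8 ∈ B, so 8 ∈ ((C △ A) ∩ (B ∩ (C ∪ B))) ∩ B
8 ∈ (B \ A) and 8 ∈ (((C △ A) ∩ (B ∩ (C ∪ B))) ∩ B), so 8 ∈ (B \ A) ∩ (((C △ A) ∩ (B ∩ (C ∪ B))) ∩ B)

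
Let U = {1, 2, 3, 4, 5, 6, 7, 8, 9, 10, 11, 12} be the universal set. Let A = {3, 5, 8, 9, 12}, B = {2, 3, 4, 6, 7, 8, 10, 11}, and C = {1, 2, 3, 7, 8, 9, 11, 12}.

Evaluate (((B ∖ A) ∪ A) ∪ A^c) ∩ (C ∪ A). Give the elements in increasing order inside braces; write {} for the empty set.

{1, 2, 3, 5, 7, 8, 9, 11, 12}

B ∖ A = {2, 4, 6, 7, 10, 11}
(B ∖ A) ∪ A = {2, 3, 4, 5, 6, 7, 8, 9, 10, 11, 12}
A^c = {1, 2, 4, 6, 7, 10, 11}
((B ∖ A) ∪ A) ∪ A^c = {1, 2, 3, 4, 5, 6, 7, 8, 9, 10, 11, 12}
C ∪ A = {1, 2, 3, 5, 7, 8, 9, 11, 12}
(((B ∖ A) ∪ A) ∪ A^c) ∩ (C ∪ A) = {1, 2, 3, 5, 7, 8, 9, 11, 12}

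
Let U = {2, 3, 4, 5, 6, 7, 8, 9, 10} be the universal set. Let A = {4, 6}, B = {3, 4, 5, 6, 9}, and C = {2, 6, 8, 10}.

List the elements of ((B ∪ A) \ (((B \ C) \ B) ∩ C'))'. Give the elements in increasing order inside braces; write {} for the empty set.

B ∪ A = {3, 4, 5, 6, 9}
B \ C = {3, 4, 5, 9}
(B \ C) \ B = {}
C' = {3, 4, 5, 7, 9}
((B \ C) \ B) ∩ C' = {}
(B ∪ A) \ (((B \ C) \ B) ∩ C') = {3, 4, 5, 6, 9}
((B ∪ A) \ (((B \ C) \ B) ∩ C'))' = {2, 7, 8, 10}

{2, 7, 8, 10}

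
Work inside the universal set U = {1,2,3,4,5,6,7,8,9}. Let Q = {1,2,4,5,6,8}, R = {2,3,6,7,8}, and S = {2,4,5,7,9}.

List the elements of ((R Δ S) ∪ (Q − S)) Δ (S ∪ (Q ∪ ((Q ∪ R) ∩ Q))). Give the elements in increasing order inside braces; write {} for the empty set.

R Δ S = {3,4,5,6,8,9}
Q − S = {1,6,8}
(R Δ S) ∪ (Q − S) = {1,3,4,5,6,8,9}
Q ∪ R = {1,2,3,4,5,6,7,8}
(Q ∪ R) ∩ Q = {1,2,4,5,6,8}
Q ∪ ((Q ∪ R) ∩ Q) = {1,2,4,5,6,8}
S ∪ (Q ∪ ((Q ∪ R) ∩ Q)) = {1,2,4,5,6,7,8,9}
((R Δ S) ∪ (Q − S)) Δ (S ∪ (Q ∪ ((Q ∪ R) ∩ Q))) = {2,3,7}

{2,3,7}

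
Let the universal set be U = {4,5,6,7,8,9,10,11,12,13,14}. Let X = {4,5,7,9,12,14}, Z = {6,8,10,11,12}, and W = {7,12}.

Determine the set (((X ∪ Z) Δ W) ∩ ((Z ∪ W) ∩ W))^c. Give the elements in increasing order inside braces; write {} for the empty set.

{4,5,6,7,8,9,10,11,12,13,14}

X ∪ Z = {4,5,6,7,8,9,10,11,12,14}
(X ∪ Z) Δ W = {4,5,6,8,9,10,11,14}
Z ∪ W = {6,7,8,10,11,12}
(Z ∪ W) ∩ W = {7,12}
((X ∪ Z) Δ W) ∩ ((Z ∪ W) ∩ W) = {}
(((X ∪ Z) Δ W) ∩ ((Z ∪ W) ∩ W))^c = {4,5,6,7,8,9,10,11,12,13,14}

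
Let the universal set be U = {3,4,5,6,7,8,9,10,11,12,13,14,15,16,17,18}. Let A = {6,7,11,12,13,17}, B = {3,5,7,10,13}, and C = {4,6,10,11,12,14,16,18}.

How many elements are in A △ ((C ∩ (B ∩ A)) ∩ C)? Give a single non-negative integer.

B ∩ A = {7,13}
C ∩ (B ∩ A) = {}
(C ∩ (B ∩ A)) ∩ C = {}
A △ ((C ∩ (B ∩ A)) ∩ C) = {6,7,11,12,13,17}
|A △ ((C ∩ (B ∩ A)) ∩ C)| = 6

6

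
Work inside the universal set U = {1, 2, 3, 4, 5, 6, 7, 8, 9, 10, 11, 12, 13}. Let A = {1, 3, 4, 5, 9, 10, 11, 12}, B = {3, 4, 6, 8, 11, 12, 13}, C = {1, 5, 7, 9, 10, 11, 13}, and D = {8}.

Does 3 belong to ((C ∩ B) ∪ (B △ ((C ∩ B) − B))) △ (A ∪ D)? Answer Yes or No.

No

3 ∉ C and 3 ∈ B, so 3 ∉ C ∩ B
3 ∉ C and 3 ∈ B, so 3 ∉ C ∩ B
3 ∉ (C ∩ B) and 3 ∈ B, so 3 ∉ (C ∩ B) − B
3 ∈ B and 3 ∉ ((C ∩ B) − B), so 3 ∈ B △ ((C ∩ B) − B)
3 ∉ (C ∩ B) and 3 ∈ (B △ ((C ∩ B) − B)), so 3 ∈ (C ∩ B) ∪ (B △ ((C ∩ B) − B))
3 ∈ A and 3 ∉ D, so 3 ∈ A ∪ D
3 ∈ ((C ∩ B) ∪ (B △ ((C ∩ B) − B))) and 3 ∈ (A ∪ D), so 3 ∉ ((C ∩ B) ∪ (B △ ((C ∩ B) − B))) △ (A ∪ D)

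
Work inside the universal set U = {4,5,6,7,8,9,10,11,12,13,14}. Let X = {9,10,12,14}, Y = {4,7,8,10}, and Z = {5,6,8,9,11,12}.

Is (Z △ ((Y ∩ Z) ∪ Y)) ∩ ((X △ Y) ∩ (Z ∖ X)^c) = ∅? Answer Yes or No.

No

Y ∩ Z = {8}
(Y ∩ Z) ∪ Y = {4,7,8,10}
Z △ ((Y ∩ Z) ∪ Y) = {4,5,6,7,9,10,11,12}
X △ Y = {4,7,8,9,12,14}
Z ∖ X = {5,6,8,11}
(Z ∖ X)^c = {4,7,9,10,12,13,14}
(X △ Y) ∩ (Z ∖ X)^c = {4,7,9,12,14}
4 lies in both, so they are not disjoint.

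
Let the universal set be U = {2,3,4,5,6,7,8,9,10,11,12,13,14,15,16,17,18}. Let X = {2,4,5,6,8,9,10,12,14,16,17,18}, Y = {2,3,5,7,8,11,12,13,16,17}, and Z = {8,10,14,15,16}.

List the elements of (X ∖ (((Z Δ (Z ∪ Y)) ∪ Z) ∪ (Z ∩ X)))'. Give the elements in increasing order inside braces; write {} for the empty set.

{2,3,5,7,8,10,11,12,13,14,15,16,17}

Z ∪ Y = {2,3,5,7,8,10,11,12,13,14,15,16,17}
Z Δ (Z ∪ Y) = {2,3,5,7,11,12,13,17}
(Z Δ (Z ∪ Y)) ∪ Z = {2,3,5,7,8,10,11,12,13,14,15,16,17}
Z ∩ X = {8,10,14,16}
((Z Δ (Z ∪ Y)) ∪ Z) ∪ (Z ∩ X) = {2,3,5,7,8,10,11,12,13,14,15,16,17}
X ∖ (((Z Δ (Z ∪ Y)) ∪ Z) ∪ (Z ∩ X)) = {4,6,9,18}
(X ∖ (((Z Δ (Z ∪ Y)) ∪ Z) ∪ (Z ∩ X)))' = {2,3,5,7,8,10,11,12,13,14,15,16,17}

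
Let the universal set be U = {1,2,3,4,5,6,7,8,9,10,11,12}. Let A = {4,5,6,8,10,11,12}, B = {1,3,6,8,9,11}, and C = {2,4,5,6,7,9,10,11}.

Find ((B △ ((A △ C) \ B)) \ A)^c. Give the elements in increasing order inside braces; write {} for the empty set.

A △ C = {2,7,8,9,12}
(A △ C) \ B = {2,7,12}
B △ ((A △ C) \ B) = {1,2,3,6,7,8,9,11,12}
(B △ ((A △ C) \ B)) \ A = {1,2,3,7,9}
((B △ ((A △ C) \ B)) \ A)^c = {4,5,6,8,10,11,12}

{4,5,6,8,10,11,12}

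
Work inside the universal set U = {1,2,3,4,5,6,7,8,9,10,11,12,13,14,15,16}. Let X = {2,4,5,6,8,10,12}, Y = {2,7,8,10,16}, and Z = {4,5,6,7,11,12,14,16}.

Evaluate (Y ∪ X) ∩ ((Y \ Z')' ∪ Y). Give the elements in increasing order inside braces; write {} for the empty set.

{2,4,5,6,7,8,10,12,16}

Y ∪ X = {2,4,5,6,7,8,10,12,16}
Z' = {1,2,3,8,9,10,13,15}
Y \ Z' = {7,16}
(Y \ Z')' = {1,2,3,4,5,6,8,9,10,11,12,13,14,15}
(Y \ Z')' ∪ Y = {1,2,3,4,5,6,7,8,9,10,11,12,13,14,15,16}
(Y ∪ X) ∩ ((Y \ Z')' ∪ Y) = {2,4,5,6,7,8,10,12,16}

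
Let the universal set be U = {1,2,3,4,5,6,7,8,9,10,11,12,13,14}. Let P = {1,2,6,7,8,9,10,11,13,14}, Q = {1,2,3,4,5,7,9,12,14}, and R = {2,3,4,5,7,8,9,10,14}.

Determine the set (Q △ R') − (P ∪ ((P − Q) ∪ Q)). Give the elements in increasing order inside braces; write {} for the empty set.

R' = {1,6,11,12,13}
Q △ R' = {2,3,4,5,6,7,9,11,13,14}
P − Q = {6,8,10,11,13}
(P − Q) ∪ Q = {1,2,3,4,5,6,7,8,9,10,11,12,13,14}
P ∪ ((P − Q) ∪ Q) = {1,2,3,4,5,6,7,8,9,10,11,12,13,14}
(Q △ R') − (P ∪ ((P − Q) ∪ Q)) = {}

{}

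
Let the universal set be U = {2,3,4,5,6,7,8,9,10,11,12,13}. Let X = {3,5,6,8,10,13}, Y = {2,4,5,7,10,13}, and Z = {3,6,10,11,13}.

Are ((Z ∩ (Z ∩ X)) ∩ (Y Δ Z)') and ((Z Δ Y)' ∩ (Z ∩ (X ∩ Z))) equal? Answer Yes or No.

Z ∩ X = {3,6,10,13}
Z ∩ (Z ∩ X) = {3,6,10,13}
Y Δ Z = {2,3,4,5,6,7,11}
(Y Δ Z)' = {8,9,10,12,13}
(Z ∩ (Z ∩ X)) ∩ (Y Δ Z)' = {10,13}
Z Δ Y = {2,3,4,5,6,7,11}
(Z Δ Y)' = {8,9,10,12,13}
X ∩ Z = {3,6,10,13}
Z ∩ (X ∩ Z) = {3,6,10,13}
(Z Δ Y)' ∩ (Z ∩ (X ∩ Z)) = {10,13}
Both equal {10,13}, so (Z ∩ (Z ∩ X)) ∩ (Y Δ Z)' = (Z Δ Y)' ∩ (Z ∩ (X ∩ Z)).

Yes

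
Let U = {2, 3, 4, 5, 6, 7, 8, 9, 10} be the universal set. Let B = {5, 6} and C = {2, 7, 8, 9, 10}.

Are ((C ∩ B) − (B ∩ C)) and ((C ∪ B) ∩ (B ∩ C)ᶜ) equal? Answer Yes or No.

No

C ∩ B = {}
B ∩ C = {}
(C ∩ B) − (B ∩ C) = {}
C ∪ B = {2, 5, 6, 7, 8, 9, 10}
(B ∩ C)ᶜ = {2, 3, 4, 5, 6, 7, 8, 9, 10}
(C ∪ B) ∩ (B ∩ C)ᶜ = {2, 5, 6, 7, 8, 9, 10}
2 ∈ (C ∪ B) ∩ (B ∩ C)ᶜ but 2 ∉ (C ∩ B) − (B ∩ C), so they differ.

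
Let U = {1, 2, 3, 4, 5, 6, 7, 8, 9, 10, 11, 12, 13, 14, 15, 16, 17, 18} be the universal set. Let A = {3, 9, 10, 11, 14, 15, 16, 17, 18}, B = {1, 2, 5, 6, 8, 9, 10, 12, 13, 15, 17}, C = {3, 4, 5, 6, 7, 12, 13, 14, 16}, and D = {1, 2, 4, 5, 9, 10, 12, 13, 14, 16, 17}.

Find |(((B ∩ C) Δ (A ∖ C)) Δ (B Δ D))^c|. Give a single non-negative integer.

6

B ∩ C = {5, 6, 12, 13}
A ∖ C = {9, 10, 11, 15, 17, 18}
(B ∩ C) Δ (A ∖ C) = {5, 6, 9, 10, 11, 12, 13, 15, 17, 18}
B Δ D = {4, 6, 8, 14, 15, 16}
((B ∩ C) Δ (A ∖ C)) Δ (B Δ D) = {4, 5, 8, 9, 10, 11, 12, 13, 14, 16, 17, 18}
(((B ∩ C) Δ (A ∖ C)) Δ (B Δ D))^c = {1, 2, 3, 6, 7, 15}
|(((B ∩ C) Δ (A ∖ C)) Δ (B Δ D))^c| = 6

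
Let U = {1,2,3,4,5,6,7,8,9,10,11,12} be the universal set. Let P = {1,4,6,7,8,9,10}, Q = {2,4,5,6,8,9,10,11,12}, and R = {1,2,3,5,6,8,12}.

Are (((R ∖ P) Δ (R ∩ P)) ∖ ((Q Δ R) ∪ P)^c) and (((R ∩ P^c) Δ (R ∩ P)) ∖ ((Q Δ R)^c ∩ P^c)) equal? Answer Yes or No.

R ∖ P = {2,3,5,12}
R ∩ P = {1,6,8}
(R ∖ P) Δ (R ∩ P) = {1,2,3,5,6,8,12}
Q Δ R = {1,3,4,9,10,11}
(Q Δ R) ∪ P = {1,3,4,6,7,8,9,10,11}
((Q Δ R) ∪ P)^c = {2,5,12}
((R ∖ P) Δ (R ∩ P)) ∖ ((Q Δ R) ∪ P)^c = {1,3,6,8}
P^c = {2,3,5,11,12}
R ∩ P^c = {2,3,5,12}
(R ∩ P^c) Δ (R ∩ P) = {1,2,3,5,6,8,12}
(Q Δ R)^c = {2,5,6,7,8,12}
(Q Δ R)^c ∩ P^c = {2,5,12}
((R ∩ P^c) Δ (R ∩ P)) ∖ ((Q Δ R)^c ∩ P^c) = {1,3,6,8}
Both equal {1,3,6,8}, so ((R ∖ P) Δ (R ∩ P)) ∖ ((Q Δ R) ∪ P)^c = ((R ∩ P^c) Δ (R ∩ P)) ∖ ((Q Δ R)^c ∩ P^c).

Yes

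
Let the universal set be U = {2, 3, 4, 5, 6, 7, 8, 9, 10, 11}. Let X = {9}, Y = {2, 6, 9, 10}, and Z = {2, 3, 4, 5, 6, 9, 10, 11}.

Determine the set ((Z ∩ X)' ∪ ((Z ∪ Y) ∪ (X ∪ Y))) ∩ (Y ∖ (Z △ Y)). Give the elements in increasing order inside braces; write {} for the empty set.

Z ∩ X = {9}
(Z ∩ X)' = {2, 3, 4, 5, 6, 7, 8, 10, 11}
Z ∪ Y = {2, 3, 4, 5, 6, 9, 10, 11}
X ∪ Y = {2, 6, 9, 10}
(Z ∪ Y) ∪ (X ∪ Y) = {2, 3, 4, 5, 6, 9, 10, 11}
(Z ∩ X)' ∪ ((Z ∪ Y) ∪ (X ∪ Y)) = {2, 3, 4, 5, 6, 7, 8, 9, 10, 11}
Z △ Y = {3, 4, 5, 11}
Y ∖ (Z △ Y) = {2, 6, 9, 10}
((Z ∩ X)' ∪ ((Z ∪ Y) ∪ (X ∪ Y))) ∩ (Y ∖ (Z △ Y)) = {2, 6, 9, 10}

{2, 6, 9, 10}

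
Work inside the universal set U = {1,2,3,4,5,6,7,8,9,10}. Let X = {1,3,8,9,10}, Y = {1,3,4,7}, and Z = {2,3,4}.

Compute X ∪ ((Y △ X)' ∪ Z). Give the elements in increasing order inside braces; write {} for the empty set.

{1,2,3,4,5,6,8,9,10}

Y △ X = {4,7,8,9,10}
(Y △ X)' = {1,2,3,5,6}
(Y △ X)' ∪ Z = {1,2,3,4,5,6}
X ∪ ((Y △ X)' ∪ Z) = {1,2,3,4,5,6,8,9,10}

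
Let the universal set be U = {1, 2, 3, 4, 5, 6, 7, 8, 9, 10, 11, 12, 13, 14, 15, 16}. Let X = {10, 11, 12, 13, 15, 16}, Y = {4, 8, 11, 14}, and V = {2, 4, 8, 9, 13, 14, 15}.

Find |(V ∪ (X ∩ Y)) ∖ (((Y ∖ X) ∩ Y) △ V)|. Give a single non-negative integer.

4

X ∩ Y = {11}
V ∪ (X ∩ Y) = {2, 4, 8, 9, 11, 13, 14, 15}
Y ∖ X = {4, 8, 14}
(Y ∖ X) ∩ Y = {4, 8, 14}
((Y ∖ X) ∩ Y) △ V = {2, 9, 13, 15}
(V ∪ (X ∩ Y)) ∖ (((Y ∖ X) ∩ Y) △ V) = {4, 8, 11, 14}
|(V ∪ (X ∩ Y)) ∖ (((Y ∖ X) ∩ Y) △ V)| = 4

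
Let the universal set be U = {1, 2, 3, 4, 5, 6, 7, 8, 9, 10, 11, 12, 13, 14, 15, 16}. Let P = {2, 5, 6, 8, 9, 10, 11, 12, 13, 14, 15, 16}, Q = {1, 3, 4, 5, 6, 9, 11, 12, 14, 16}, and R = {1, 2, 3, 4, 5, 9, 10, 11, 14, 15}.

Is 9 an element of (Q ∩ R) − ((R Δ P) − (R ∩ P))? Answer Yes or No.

Yes

9 ∈ Q and 9 ∈ R, so 9 ∈ Q ∩ R
9 ∈ R and 9 ∈ P, so 9 ∉ R Δ P
9 ∈ R and 9 ∈ P, so 9 ∈ R ∩ P
9 ∉ (R Δ P) and 9 ∈ (R ∩ P), so 9 ∉ (R Δ P) − (R ∩ P)
9 ∈ (Q ∩ R) and 9 ∉ ((R Δ P) − (R ∩ P)), so 9 ∈ (Q ∩ R) − ((R Δ P) − (R ∩ P))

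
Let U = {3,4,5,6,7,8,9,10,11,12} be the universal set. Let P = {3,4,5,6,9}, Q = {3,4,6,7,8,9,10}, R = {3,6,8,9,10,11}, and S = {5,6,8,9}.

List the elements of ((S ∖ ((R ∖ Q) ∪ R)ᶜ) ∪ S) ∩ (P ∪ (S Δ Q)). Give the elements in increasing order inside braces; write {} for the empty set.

{5,6,9}

R ∖ Q = {11}
(R ∖ Q) ∪ R = {3,6,8,9,10,11}
((R ∖ Q) ∪ R)ᶜ = {4,5,7,12}
S ∖ ((R ∖ Q) ∪ R)ᶜ = {6,8,9}
(S ∖ ((R ∖ Q) ∪ R)ᶜ) ∪ S = {5,6,8,9}
S Δ Q = {3,4,5,7,10}
P ∪ (S Δ Q) = {3,4,5,6,7,9,10}
((S ∖ ((R ∖ Q) ∪ R)ᶜ) ∪ S) ∩ (P ∪ (S Δ Q)) = {5,6,9}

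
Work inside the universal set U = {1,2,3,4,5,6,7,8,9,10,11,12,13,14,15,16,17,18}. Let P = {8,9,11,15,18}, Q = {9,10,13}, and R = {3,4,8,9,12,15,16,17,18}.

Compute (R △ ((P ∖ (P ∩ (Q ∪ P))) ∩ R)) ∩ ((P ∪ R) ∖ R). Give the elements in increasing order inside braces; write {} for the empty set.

Q ∪ P = {8,9,10,11,13,15,18}
P ∩ (Q ∪ P) = {8,9,11,15,18}
P ∖ (P ∩ (Q ∪ P)) = {}
(P ∖ (P ∩ (Q ∪ P))) ∩ R = {}
R △ ((P ∖ (P ∩ (Q ∪ P))) ∩ R) = {3,4,8,9,12,15,16,17,18}
P ∪ R = {3,4,8,9,11,12,15,16,17,18}
(P ∪ R) ∖ R = {11}
(R △ ((P ∖ (P ∩ (Q ∪ P))) ∩ R)) ∩ ((P ∪ R) ∖ R) = {}

{}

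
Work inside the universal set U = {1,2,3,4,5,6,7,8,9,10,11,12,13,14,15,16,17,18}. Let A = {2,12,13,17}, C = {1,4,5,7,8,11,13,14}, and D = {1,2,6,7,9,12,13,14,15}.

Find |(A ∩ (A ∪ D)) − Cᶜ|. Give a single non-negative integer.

A ∪ D = {1,2,6,7,9,12,13,14,15,17}
A ∩ (A ∪ D) = {2,12,13,17}
Cᶜ = {2,3,6,9,10,12,15,16,17,18}
(A ∩ (A ∪ D)) − Cᶜ = {13}
|(A ∩ (A ∪ D)) − Cᶜ| = 1

1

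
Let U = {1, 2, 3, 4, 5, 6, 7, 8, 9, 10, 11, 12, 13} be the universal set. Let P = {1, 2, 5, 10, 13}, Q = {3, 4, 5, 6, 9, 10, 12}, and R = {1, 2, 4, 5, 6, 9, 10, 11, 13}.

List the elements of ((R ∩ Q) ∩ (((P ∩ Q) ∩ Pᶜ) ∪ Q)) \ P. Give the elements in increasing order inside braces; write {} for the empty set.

R ∩ Q = {4, 5, 6, 9, 10}
P ∩ Q = {5, 10}
Pᶜ = {3, 4, 6, 7, 8, 9, 11, 12}
(P ∩ Q) ∩ Pᶜ = {}
((P ∩ Q) ∩ Pᶜ) ∪ Q = {3, 4, 5, 6, 9, 10, 12}
(R ∩ Q) ∩ (((P ∩ Q) ∩ Pᶜ) ∪ Q) = {4, 5, 6, 9, 10}
((R ∩ Q) ∩ (((P ∩ Q) ∩ Pᶜ) ∪ Q)) \ P = {4, 6, 9}

{4, 6, 9}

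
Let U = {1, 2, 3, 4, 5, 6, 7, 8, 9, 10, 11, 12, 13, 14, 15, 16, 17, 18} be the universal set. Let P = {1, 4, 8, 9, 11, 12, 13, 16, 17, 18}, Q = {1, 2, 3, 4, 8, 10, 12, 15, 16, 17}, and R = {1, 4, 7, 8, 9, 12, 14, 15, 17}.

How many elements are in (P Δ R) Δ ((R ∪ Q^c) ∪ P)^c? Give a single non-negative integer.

P Δ R = {7, 11, 13, 14, 15, 16, 18}
Q^c = {5, 6, 7, 9, 11, 13, 14, 18}
R ∪ Q^c = {1, 4, 5, 6, 7, 8, 9, 11, 12, 13, 14, 15, 17, 18}
(R ∪ Q^c) ∪ P = {1, 4, 5, 6, 7, 8, 9, 11, 12, 13, 14, 15, 16, 17, 18}
((R ∪ Q^c) ∪ P)^c = {2, 3, 10}
(P Δ R) Δ ((R ∪ Q^c) ∪ P)^c = {2, 3, 7, 10, 11, 13, 14, 15, 16, 18}
|(P Δ R) Δ ((R ∪ Q^c) ∪ P)^c| = 10

10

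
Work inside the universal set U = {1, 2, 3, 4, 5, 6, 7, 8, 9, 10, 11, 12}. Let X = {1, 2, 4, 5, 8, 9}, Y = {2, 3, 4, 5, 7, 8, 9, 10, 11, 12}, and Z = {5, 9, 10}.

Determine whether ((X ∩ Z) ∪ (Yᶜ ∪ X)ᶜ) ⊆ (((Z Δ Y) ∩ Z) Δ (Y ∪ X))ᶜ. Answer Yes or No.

No

X ∩ Z = {5, 9}
Yᶜ = {1, 6}
Yᶜ ∪ X = {1, 2, 4, 5, 6, 8, 9}
(Yᶜ ∪ X)ᶜ = {3, 7, 10, 11, 12}
(X ∩ Z) ∪ (Yᶜ ∪ X)ᶜ = {3, 5, 7, 9, 10, 11, 12}
Z Δ Y = {2, 3, 4, 7, 8, 11, 12}
(Z Δ Y) ∩ Z = {}
Y ∪ X = {1, 2, 3, 4, 5, 7, 8, 9, 10, 11, 12}
((Z Δ Y) ∩ Z) Δ (Y ∪ X) = {1, 2, 3, 4, 5, 7, 8, 9, 10, 11, 12}
(((Z Δ Y) ∩ Z) Δ (Y ∪ X))ᶜ = {6}
3 ∈ (X ∩ Z) ∪ (Yᶜ ∪ X)ᶜ but 3 ∉ (((Z Δ Y) ∩ Z) Δ (Y ∪ X))ᶜ, so the inclusion fails.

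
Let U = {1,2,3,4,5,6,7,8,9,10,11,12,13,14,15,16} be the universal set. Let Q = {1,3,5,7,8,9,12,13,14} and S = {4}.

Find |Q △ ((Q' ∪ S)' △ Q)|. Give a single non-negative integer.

9

Q' = {2,4,6,10,11,15,16}
Q' ∪ S = {2,4,6,10,11,15,16}
(Q' ∪ S)' = {1,3,5,7,8,9,12,13,14}
(Q' ∪ S)' △ Q = {}
Q △ ((Q' ∪ S)' △ Q) = {1,3,5,7,8,9,12,13,14}
|Q △ ((Q' ∪ S)' △ Q)| = 9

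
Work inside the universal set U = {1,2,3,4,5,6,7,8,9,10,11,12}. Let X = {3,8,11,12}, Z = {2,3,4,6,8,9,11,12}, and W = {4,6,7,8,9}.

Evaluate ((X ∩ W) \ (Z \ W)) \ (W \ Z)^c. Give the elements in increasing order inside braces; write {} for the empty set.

X ∩ W = {8}
Z \ W = {2,3,11,12}
(X ∩ W) \ (Z \ W) = {8}
W \ Z = {7}
(W \ Z)^c = {1,2,3,4,5,6,8,9,10,11,12}
((X ∩ W) \ (Z \ W)) \ (W \ Z)^c = {}

{}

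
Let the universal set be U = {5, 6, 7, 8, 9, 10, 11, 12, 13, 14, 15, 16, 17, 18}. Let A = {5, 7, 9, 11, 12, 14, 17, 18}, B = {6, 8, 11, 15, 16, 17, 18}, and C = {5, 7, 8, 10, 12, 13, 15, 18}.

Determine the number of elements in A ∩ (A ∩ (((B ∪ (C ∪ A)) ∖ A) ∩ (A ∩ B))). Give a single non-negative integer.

0

C ∪ A = {5, 7, 8, 9, 10, 11, 12, 13, 14, 15, 17, 18}
B ∪ (C ∪ A) = {5, 6, 7, 8, 9, 10, 11, 12, 13, 14, 15, 16, 17, 18}
(B ∪ (C ∪ A)) ∖ A = {6, 8, 10, 13, 15, 16}
A ∩ B = {11, 17, 18}
((B ∪ (C ∪ A)) ∖ A) ∩ (A ∩ B) = {}
A ∩ (((B ∪ (C ∪ A)) ∖ A) ∩ (A ∩ B)) = {}
A ∩ (A ∩ (((B ∪ (C ∪ A)) ∖ A) ∩ (A ∩ B))) = {}
|A ∩ (A ∩ (((B ∪ (C ∪ A)) ∖ A) ∩ (A ∩ B)))| = 0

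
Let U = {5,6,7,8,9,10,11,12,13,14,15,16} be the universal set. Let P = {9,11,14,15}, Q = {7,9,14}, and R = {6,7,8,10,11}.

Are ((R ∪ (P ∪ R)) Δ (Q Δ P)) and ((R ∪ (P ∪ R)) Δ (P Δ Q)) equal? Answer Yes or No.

Yes

P ∪ R = {6,7,8,9,10,11,14,15}
R ∪ (P ∪ R) = {6,7,8,9,10,11,14,15}
Q Δ P = {7,11,15}
(R ∪ (P ∪ R)) Δ (Q Δ P) = {6,8,9,10,14}
P Δ Q = {7,11,15}
(R ∪ (P ∪ R)) Δ (P Δ Q) = {6,8,9,10,14}
Both equal {6,8,9,10,14}, so (R ∪ (P ∪ R)) Δ (Q Δ P) = (R ∪ (P ∪ R)) Δ (P Δ Q).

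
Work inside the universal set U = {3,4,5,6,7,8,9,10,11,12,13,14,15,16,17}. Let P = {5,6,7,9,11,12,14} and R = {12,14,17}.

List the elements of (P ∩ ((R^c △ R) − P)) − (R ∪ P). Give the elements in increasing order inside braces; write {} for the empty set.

{}

R^c = {3,4,5,6,7,8,9,10,11,13,15,16}
R^c △ R = {3,4,5,6,7,8,9,10,11,12,13,14,15,16,17}
(R^c △ R) − P = {3,4,8,10,13,15,16,17}
P ∩ ((R^c △ R) − P) = {}
R ∪ P = {5,6,7,9,11,12,14,17}
(P ∩ ((R^c △ R) − P)) − (R ∪ P) = {}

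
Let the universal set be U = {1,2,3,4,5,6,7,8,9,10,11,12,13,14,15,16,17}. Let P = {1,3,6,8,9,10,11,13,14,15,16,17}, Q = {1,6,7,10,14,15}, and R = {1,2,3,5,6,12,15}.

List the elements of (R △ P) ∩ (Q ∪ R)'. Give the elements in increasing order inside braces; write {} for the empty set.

R △ P = {2,5,8,9,10,11,12,13,14,16,17}
Q ∪ R = {1,2,3,5,6,7,10,12,14,15}
(Q ∪ R)' = {4,8,9,11,13,16,17}
(R △ P) ∩ (Q ∪ R)' = {8,9,11,13,16,17}

{8,9,11,13,16,17}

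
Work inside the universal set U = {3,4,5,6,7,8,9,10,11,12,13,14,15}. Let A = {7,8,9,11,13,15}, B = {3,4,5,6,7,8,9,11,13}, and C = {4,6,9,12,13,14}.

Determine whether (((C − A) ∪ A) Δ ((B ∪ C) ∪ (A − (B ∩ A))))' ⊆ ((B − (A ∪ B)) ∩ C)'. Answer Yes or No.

C − A = {4,6,12,14}
(C − A) ∪ A = {4,6,7,8,9,11,12,13,14,15}
B ∪ C = {3,4,5,6,7,8,9,11,12,13,14}
B ∩ A = {7,8,9,11,13}
A − (B ∩ A) = {15}
(B ∪ C) ∪ (A − (B ∩ A)) = {3,4,5,6,7,8,9,11,12,13,14,15}
((C − A) ∪ A) Δ ((B ∪ C) ∪ (A − (B ∩ A))) = {3,5}
(((C − A) ∪ A) Δ ((B ∪ C) ∪ (A − (B ∩ A))))' = {4,6,7,8,9,10,11,12,13,14,15}
A ∪ B = {3,4,5,6,7,8,9,11,13,15}
B − (A ∪ B) = {}
(B − (A ∪ B)) ∩ C = {}
((B − (A ∪ B)) ∩ C)' = {3,4,5,6,7,8,9,10,11,12,13,14,15}
Every element of {4,6,7,8,9,10,11,12,13,14,15} is in {3,4,5,6,7,8,9,10,11,12,13,14,15}, so (((C − A) ∪ A) Δ ((B ∪ C) ∪ (A − (B ∩ A))))' ⊆ ((B − (A ∪ B)) ∩ C)'.

Yes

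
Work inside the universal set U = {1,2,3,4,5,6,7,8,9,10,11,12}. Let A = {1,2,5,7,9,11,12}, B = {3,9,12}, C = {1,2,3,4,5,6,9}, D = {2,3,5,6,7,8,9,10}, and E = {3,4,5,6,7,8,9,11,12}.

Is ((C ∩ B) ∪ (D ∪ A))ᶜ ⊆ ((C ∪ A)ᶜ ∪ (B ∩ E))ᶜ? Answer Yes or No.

Yes

C ∩ B = {3,9}
D ∪ A = {1,2,3,5,6,7,8,9,10,11,12}
(C ∩ B) ∪ (D ∪ A) = {1,2,3,5,6,7,8,9,10,11,12}
((C ∩ B) ∪ (D ∪ A))ᶜ = {4}
C ∪ A = {1,2,3,4,5,6,7,9,11,12}
(C ∪ A)ᶜ = {8,10}
B ∩ E = {3,9,12}
(C ∪ A)ᶜ ∪ (B ∩ E) = {3,8,9,10,12}
((C ∪ A)ᶜ ∪ (B ∩ E))ᶜ = {1,2,4,5,6,7,11}
Every element of {4} is in {1,2,4,5,6,7,11}, so ((C ∩ B) ∪ (D ∪ A))ᶜ ⊆ ((C ∪ A)ᶜ ∪ (B ∩ E))ᶜ.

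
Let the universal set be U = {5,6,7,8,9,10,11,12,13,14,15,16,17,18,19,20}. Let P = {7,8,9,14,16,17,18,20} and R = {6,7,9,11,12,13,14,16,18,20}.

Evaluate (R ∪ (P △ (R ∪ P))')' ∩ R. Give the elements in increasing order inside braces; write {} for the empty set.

{}

R ∪ P = {6,7,8,9,11,12,13,14,16,17,18,20}
P △ (R ∪ P) = {6,11,12,13}
(P △ (R ∪ P))' = {5,7,8,9,10,14,15,16,17,18,19,20}
R ∪ (P △ (R ∪ P))' = {5,6,7,8,9,10,11,12,13,14,15,16,17,18,19,20}
(R ∪ (P △ (R ∪ P))')' = {}
(R ∪ (P △ (R ∪ P))')' ∩ R = {}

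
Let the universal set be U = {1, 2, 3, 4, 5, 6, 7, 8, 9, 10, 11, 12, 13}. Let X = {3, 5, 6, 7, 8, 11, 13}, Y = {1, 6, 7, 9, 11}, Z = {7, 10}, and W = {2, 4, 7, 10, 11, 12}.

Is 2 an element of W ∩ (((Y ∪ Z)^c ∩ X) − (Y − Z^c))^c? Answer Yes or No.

Yes

2 ∉ Y and 2 ∉ Z, so 2 ∉ Y ∪ Z
2 ∈ (Y ∪ Z)^c since 2 ∉ (Y ∪ Z)
2 ∈ (Y ∪ Z)^c and 2 ∉ X, so 2 ∉ (Y ∪ Z)^c ∩ X
2 ∉ Z, so 2 ∈ Z^c
2 ∉ Y and 2 ∈ Z^c, so 2 ∉ Y − Z^c
2 ∉ ((Y ∪ Z)^c ∩ X) and 2 ∉ (Y − Z^c), so 2 ∉ ((Y ∪ Z)^c ∩ X) − (Y − Z^c)
2 ∈ (((Y ∪ Z)^c ∩ X) − (Y − Z^c))^c since 2 ∉ (((Y ∪ Z)^c ∩ X) − (Y − Z^c))
2 ∈ W and 2 ∈ (((Y ∪ Z)^c ∩ X) − (Y − Z^c))^c, so 2 ∈ W ∩ (((Y ∪ Z)^c ∩ X) − (Y − Z^c))^c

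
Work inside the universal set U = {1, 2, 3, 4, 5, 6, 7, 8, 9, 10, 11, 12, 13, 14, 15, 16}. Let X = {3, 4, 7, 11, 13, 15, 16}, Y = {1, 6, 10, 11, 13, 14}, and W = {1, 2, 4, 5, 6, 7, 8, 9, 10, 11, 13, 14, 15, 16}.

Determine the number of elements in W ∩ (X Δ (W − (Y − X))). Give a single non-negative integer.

Y − X = {1, 6, 10, 14}
W − (Y − X) = {2, 4, 5, 7, 8, 9, 11, 13, 15, 16}
X Δ (W − (Y − X)) = {2, 3, 5, 8, 9}
W ∩ (X Δ (W − (Y − X))) = {2, 5, 8, 9}
|W ∩ (X Δ (W − (Y − X)))| = 4

4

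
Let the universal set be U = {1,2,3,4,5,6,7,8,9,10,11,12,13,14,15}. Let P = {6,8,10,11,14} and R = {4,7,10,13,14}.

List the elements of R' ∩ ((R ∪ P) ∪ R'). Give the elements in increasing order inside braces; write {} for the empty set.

R' = {1,2,3,5,6,8,9,11,12,15}
R ∪ P = {4,6,7,8,10,11,13,14}
(R ∪ P) ∪ R' = {1,2,3,4,5,6,7,8,9,10,11,12,13,14,15}
R' ∩ ((R ∪ P) ∪ R') = {1,2,3,5,6,8,9,11,12,15}

{1,2,3,5,6,8,9,11,12,15}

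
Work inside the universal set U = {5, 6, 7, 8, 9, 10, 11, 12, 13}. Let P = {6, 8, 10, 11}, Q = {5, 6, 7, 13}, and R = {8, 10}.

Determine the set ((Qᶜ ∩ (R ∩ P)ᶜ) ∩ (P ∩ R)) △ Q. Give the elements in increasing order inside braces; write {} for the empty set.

{5, 6, 7, 13}

Qᶜ = {8, 9, 10, 11, 12}
R ∩ P = {8, 10}
(R ∩ P)ᶜ = {5, 6, 7, 9, 11, 12, 13}
Qᶜ ∩ (R ∩ P)ᶜ = {9, 11, 12}
P ∩ R = {8, 10}
(Qᶜ ∩ (R ∩ P)ᶜ) ∩ (P ∩ R) = {}
((Qᶜ ∩ (R ∩ P)ᶜ) ∩ (P ∩ R)) △ Q = {5, 6, 7, 13}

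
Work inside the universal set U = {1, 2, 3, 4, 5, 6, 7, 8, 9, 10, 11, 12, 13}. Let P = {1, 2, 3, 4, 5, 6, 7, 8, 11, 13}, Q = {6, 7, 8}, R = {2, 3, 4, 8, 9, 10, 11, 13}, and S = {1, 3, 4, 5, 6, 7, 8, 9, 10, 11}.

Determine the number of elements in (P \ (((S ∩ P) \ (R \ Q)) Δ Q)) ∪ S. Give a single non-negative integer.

12

S ∩ P = {1, 3, 4, 5, 6, 7, 8, 11}
R \ Q = {2, 3, 4, 9, 10, 11, 13}
(S ∩ P) \ (R \ Q) = {1, 5, 6, 7, 8}
((S ∩ P) \ (R \ Q)) Δ Q = {1, 5}
P \ (((S ∩ P) \ (R \ Q)) Δ Q) = {2, 3, 4, 6, 7, 8, 11, 13}
(P \ (((S ∩ P) \ (R \ Q)) Δ Q)) ∪ S = {1, 2, 3, 4, 5, 6, 7, 8, 9, 10, 11, 13}
|(P \ (((S ∩ P) \ (R \ Q)) Δ Q)) ∪ S| = 12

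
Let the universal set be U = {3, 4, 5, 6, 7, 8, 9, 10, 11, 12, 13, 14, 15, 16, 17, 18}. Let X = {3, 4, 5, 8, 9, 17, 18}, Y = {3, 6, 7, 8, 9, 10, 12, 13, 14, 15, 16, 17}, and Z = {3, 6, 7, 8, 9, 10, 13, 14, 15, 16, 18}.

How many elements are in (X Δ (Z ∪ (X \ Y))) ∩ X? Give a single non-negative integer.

X \ Y = {4, 5, 18}
Z ∪ (X \ Y) = {3, 4, 5, 6, 7, 8, 9, 10, 13, 14, 15, 16, 18}
X Δ (Z ∪ (X \ Y)) = {6, 7, 10, 13, 14, 15, 16, 17}
(X Δ (Z ∪ (X \ Y))) ∩ X = {17}
|(X Δ (Z ∪ (X \ Y))) ∩ X| = 1

1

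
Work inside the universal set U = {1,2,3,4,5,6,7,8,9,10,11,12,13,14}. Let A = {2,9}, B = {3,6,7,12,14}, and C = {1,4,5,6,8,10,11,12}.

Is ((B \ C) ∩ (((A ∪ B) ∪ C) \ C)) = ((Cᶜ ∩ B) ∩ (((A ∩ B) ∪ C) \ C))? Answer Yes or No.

B \ C = {3,7,14}
A ∪ B = {2,3,6,7,9,12,14}
(A ∪ B) ∪ C = {1,2,3,4,5,6,7,8,9,10,11,12,14}
((A ∪ B) ∪ C) \ C = {2,3,7,9,14}
(B \ C) ∩ (((A ∪ B) ∪ C) \ C) = {3,7,14}
Cᶜ = {2,3,7,9,13,14}
Cᶜ ∩ B = {3,7,14}
A ∩ B = {}
(A ∩ B) ∪ C = {1,4,5,6,8,10,11,12}
((A ∩ B) ∪ C) \ C = {}
(Cᶜ ∩ B) ∩ (((A ∩ B) ∪ C) \ C) = {}
3 ∈ (B \ C) ∩ (((A ∪ B) ∪ C) \ C) but 3 ∉ (Cᶜ ∩ B) ∩ (((A ∩ B) ∪ C) \ C), so they differ.

No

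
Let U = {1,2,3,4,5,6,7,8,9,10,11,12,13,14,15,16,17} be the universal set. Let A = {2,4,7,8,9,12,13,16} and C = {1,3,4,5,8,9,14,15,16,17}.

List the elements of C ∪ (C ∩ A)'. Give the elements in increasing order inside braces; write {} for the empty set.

{1,2,3,4,5,6,7,8,9,10,11,12,13,14,15,16,17}

C ∩ A = {4,8,9,16}
(C ∩ A)' = {1,2,3,5,6,7,10,11,12,13,14,15,17}
C ∪ (C ∩ A)' = {1,2,3,4,5,6,7,8,9,10,11,12,13,14,15,16,17}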